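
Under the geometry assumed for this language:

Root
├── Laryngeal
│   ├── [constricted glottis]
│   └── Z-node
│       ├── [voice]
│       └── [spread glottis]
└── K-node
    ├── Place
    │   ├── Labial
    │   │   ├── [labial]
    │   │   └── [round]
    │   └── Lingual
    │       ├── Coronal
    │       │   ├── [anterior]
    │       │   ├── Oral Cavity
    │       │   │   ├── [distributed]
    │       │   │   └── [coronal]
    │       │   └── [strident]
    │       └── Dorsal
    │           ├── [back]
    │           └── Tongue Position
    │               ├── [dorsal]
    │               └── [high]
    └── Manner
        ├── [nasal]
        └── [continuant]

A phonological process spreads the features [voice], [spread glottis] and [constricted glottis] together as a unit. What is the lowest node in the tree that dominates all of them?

[voice] is immediately dominated by Z-node.
[spread glottis] is immediately dominated by Z-node.
[constricted glottis] is immediately dominated by Laryngeal.
The lowest node appearing on every path is Laryngeal; each proper daughter of Laryngeal fails to dominate at least one of the listed features.

Laryngeal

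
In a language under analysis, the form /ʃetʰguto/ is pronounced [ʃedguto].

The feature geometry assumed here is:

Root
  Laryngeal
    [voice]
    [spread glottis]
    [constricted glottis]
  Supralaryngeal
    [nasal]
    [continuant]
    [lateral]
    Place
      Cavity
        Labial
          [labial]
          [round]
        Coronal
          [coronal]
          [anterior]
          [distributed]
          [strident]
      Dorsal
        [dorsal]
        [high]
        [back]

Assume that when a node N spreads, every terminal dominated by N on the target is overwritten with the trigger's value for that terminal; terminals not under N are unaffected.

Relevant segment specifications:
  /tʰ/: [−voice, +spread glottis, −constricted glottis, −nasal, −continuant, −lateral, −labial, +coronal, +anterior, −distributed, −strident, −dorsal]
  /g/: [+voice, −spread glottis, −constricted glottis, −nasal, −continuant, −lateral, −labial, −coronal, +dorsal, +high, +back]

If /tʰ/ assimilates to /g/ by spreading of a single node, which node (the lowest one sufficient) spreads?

Laryngeal

/tʰ/ and [d] differ in [voice], [spread glottis]; every other specified feature is identical.
Tracing each changed feature up the tree, the paths first meet at Laryngeal; any lower node misses at least one of them.
Delinking /tʰ/'s Laryngeal and associating /g/'s Laryngeal gives precisely the feature bundle of [d].
Since [coronal], [dorsal] are preserved even though /g/ disagrees there, no node above Laryngeal spread.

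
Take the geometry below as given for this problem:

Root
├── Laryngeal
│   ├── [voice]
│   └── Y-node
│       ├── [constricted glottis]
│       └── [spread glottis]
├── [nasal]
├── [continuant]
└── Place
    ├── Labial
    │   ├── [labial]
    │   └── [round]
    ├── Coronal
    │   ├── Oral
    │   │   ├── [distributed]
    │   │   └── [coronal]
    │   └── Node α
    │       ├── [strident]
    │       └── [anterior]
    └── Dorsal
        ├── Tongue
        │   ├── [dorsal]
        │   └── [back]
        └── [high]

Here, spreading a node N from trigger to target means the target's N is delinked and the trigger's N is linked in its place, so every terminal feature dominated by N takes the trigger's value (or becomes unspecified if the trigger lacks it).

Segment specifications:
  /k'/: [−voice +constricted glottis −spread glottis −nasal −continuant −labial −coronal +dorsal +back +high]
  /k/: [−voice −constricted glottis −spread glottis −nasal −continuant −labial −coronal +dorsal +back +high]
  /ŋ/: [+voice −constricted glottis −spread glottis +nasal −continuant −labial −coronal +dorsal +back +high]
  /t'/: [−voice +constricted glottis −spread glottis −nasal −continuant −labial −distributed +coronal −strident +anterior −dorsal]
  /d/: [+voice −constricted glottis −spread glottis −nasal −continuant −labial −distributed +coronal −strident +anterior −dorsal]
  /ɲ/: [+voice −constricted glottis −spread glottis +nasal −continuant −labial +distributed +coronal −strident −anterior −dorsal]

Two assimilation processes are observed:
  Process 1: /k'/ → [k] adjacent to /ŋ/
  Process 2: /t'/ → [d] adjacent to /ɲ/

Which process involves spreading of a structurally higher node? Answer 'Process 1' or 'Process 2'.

Process 2

Process 1 alters [constricted glottis]; the lowest dominating node is [constricted glottis] (depth 3 from Root).
In Process 2, [voice], [constricted glottis] change, so the minimal spreading node is Laryngeal at depth 1.
Depth 1 < depth 3; Process 2 involves the structurally higher constituent Laryngeal.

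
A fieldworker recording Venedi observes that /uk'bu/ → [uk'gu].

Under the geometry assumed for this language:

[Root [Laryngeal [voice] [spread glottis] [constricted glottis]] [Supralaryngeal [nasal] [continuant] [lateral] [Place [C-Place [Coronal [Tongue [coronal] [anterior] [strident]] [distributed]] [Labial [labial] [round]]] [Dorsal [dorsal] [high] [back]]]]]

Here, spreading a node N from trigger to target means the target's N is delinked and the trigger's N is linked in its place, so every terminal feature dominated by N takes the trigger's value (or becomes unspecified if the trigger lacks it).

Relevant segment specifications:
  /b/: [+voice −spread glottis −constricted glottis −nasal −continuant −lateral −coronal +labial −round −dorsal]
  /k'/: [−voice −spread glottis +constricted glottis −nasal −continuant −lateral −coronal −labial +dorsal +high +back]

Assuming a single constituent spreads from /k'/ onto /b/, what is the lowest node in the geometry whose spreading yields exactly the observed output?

/b/ and [g] differ in [labial], [round], [dorsal], [high], [back]; every other specified feature is identical.
The smallest constituent containing every changed terminal is Place — each of its daughters lacks at least one of the affected features.
Spreading Place from /k'/ overwrites each of those terminals with /k'/'s values, yielding exactly [g].
[constricted glottis], [voice] stay as in /b/ although /k'/ differs there, so no node dominating them spread; among the remaining candidates Place is the lowest that derives the output.

Place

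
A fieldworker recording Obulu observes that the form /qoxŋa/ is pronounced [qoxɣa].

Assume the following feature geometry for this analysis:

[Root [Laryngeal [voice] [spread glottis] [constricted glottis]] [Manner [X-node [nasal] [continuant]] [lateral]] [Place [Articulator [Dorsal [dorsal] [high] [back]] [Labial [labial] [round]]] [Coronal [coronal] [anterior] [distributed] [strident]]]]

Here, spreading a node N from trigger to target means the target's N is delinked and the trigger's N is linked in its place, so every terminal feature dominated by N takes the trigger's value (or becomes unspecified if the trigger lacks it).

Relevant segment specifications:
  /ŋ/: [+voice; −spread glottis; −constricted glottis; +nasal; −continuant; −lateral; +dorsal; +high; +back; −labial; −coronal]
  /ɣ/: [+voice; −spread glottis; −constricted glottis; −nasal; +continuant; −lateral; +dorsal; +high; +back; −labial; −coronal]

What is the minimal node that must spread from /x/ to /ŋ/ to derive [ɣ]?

X-node

/ŋ/ and [ɣ] differ in [nasal], [continuant]; every other specified feature is identical.
The smallest constituent containing every changed terminal is X-node — each of its daughters lacks at least one of the affected features.
Spreading X-node from /x/ overwrites each of those terminals with /x/'s values, yielding exactly [ɣ].
[voice], a feature on which the two segments disagree outside X-node, is unchanged — nothing dominating it spread, and X-node is the minimal sufficient constituent.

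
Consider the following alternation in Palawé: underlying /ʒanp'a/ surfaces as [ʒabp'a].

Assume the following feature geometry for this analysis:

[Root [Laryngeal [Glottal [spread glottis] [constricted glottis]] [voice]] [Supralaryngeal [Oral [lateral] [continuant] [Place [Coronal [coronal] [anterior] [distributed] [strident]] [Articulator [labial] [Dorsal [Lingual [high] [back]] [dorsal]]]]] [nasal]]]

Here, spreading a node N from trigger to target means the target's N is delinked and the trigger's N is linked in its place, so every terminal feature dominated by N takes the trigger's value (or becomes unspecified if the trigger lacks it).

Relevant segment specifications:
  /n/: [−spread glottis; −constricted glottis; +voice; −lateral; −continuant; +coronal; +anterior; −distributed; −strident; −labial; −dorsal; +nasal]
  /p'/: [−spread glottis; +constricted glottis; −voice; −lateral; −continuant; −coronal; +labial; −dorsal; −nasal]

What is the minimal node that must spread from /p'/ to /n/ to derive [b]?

Supralaryngeal

The alternation /n/ → [b] changes [nasal], [labial], [coronal], [anterior], [distributed], [strident] and nothing else.
In this geometry the lowest node dominating all of them is Supralaryngeal: every daughter of Supralaryngeal dominates only a proper subset, so no lower node suffices.
Spreading Supralaryngeal from /p'/ overwrites each of those terminals with /p'/'s values, yielding exactly [b].
[constricted glottis], [voice] — on which /p'/ differs from /n/ — are unchanged, so Root cannot have spread; the constituent is no larger than Supralaryngeal.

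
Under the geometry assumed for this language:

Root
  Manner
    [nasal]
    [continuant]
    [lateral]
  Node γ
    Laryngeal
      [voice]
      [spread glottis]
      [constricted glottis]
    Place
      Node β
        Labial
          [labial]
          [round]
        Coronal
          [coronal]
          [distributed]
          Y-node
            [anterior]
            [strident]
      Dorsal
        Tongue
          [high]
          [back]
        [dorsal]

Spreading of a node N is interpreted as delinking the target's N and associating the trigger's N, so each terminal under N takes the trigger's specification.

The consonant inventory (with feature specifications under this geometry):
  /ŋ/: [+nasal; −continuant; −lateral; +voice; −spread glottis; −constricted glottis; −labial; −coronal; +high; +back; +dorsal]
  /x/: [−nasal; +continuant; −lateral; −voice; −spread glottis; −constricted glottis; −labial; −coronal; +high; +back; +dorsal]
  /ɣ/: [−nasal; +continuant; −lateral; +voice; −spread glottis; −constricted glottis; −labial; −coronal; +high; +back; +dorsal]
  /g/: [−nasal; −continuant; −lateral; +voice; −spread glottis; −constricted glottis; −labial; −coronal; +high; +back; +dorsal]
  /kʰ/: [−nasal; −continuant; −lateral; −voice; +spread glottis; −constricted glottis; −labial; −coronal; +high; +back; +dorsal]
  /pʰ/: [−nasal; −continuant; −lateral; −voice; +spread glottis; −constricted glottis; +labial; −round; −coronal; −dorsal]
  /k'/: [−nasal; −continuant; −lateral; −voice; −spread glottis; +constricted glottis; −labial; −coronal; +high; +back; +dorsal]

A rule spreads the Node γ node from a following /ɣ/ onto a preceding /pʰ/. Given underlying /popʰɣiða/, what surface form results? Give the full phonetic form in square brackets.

[pogɣiða]

The Node γ node dominates the terminals [voice], [spread glottis], [constricted glottis], [labial], [round], [coronal], [distributed], [anterior], [strident], [high], [back], [dorsal].
After delinking /pʰ/'s Node γ and linking /ɣ/'s, the affected terminals become [+voice], [−spread glottis], [−constricted glottis], [−labial], [−coronal], [+high], [+back], [+dorsal]; [nasal], [continuant], [lateral] (outside Node γ) are retained from /pʰ/.
This feature bundle is that of [g], so /popʰɣiða/ surfaces as [pogɣiða].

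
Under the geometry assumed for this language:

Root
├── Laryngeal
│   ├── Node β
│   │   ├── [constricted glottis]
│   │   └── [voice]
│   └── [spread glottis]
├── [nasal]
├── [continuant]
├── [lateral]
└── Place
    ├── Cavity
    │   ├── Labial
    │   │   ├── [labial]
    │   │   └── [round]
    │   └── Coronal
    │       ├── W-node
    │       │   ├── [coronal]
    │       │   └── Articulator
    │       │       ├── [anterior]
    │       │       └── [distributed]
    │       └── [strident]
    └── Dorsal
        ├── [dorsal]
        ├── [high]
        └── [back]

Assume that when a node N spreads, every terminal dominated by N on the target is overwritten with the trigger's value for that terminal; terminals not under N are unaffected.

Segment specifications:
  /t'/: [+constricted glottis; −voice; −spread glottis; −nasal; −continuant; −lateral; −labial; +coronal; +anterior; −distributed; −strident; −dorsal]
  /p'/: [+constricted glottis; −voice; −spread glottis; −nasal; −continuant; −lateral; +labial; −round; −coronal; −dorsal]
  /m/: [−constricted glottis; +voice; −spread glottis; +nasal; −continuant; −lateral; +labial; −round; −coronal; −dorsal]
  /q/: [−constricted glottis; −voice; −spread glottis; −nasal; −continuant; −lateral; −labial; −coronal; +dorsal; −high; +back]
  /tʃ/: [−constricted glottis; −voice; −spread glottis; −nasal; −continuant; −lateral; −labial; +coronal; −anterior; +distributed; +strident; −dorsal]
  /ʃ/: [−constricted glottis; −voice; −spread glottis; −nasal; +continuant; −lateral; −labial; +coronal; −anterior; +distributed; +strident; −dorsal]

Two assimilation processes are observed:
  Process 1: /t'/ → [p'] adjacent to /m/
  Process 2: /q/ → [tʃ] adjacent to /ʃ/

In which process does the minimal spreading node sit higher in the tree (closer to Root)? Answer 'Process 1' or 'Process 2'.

Process 1 alters [labial], [round], [coronal], [anterior], [distributed], [strident]; the lowest common ancestor is Cavity (depth 2 from Root).
Process 2: the features that change are [coronal], [anterior], [distributed], [strident], [dorsal], [high], [back]; the minimal node is Place (depth 1).
Place (depth 1) sits above Cavity (depth 2), making Process 2 the one with the higher spreading node.

Process 2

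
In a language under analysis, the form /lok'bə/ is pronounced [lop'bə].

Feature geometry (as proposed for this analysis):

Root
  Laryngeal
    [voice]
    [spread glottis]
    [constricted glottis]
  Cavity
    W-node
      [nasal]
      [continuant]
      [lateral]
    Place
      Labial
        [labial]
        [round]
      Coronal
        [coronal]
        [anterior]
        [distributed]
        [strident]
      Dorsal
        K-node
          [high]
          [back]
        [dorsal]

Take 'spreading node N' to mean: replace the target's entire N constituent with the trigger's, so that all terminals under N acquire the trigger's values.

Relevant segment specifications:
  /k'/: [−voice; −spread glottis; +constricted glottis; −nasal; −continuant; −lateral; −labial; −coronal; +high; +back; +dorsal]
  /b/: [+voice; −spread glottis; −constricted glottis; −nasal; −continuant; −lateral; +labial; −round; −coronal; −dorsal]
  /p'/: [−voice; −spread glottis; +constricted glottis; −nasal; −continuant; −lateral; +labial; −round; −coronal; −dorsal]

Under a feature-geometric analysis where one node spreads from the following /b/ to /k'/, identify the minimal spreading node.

Place

/k'/ and [p'] differ in [labial], [round], [dorsal], [high], [back]; every other specified feature is identical.
These terminals are all dominated by Place, and no proper subconstituent of Place covers them all; Place is their lowest common ancestor.
If Place spreads, every terminal under it takes /b/'s value, producing [p'] as observed.
[constricted glottis], [voice] stay as in /k'/ although /b/ differs there, so no node dominating them spread; among the remaining candidates Place is the lowest that derives the output.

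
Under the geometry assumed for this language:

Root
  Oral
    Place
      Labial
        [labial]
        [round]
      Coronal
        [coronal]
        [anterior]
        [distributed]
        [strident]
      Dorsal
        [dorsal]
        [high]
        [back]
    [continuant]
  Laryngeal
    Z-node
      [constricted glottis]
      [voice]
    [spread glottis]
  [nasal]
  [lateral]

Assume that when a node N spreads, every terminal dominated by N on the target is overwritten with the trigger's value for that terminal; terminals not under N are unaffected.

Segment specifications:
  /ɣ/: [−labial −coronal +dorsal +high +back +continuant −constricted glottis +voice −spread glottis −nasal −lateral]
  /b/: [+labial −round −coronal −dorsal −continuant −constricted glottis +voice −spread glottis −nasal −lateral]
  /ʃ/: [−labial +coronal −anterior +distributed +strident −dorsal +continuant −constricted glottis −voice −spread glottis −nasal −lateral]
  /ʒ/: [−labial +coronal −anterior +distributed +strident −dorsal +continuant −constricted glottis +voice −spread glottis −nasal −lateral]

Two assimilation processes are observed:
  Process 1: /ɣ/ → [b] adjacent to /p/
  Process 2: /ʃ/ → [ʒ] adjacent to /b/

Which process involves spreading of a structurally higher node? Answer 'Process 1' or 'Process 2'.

Process 1

Process 1: the features that change are [continuant], [labial], [round], [dorsal], [high], [back]; the minimal node is Oral (depth 1).
In Process 2, [voice] changes, so the minimal spreading node is [voice] at depth 3.
Depth 1 < depth 3; Process 1 involves the structurally higher constituent Oral.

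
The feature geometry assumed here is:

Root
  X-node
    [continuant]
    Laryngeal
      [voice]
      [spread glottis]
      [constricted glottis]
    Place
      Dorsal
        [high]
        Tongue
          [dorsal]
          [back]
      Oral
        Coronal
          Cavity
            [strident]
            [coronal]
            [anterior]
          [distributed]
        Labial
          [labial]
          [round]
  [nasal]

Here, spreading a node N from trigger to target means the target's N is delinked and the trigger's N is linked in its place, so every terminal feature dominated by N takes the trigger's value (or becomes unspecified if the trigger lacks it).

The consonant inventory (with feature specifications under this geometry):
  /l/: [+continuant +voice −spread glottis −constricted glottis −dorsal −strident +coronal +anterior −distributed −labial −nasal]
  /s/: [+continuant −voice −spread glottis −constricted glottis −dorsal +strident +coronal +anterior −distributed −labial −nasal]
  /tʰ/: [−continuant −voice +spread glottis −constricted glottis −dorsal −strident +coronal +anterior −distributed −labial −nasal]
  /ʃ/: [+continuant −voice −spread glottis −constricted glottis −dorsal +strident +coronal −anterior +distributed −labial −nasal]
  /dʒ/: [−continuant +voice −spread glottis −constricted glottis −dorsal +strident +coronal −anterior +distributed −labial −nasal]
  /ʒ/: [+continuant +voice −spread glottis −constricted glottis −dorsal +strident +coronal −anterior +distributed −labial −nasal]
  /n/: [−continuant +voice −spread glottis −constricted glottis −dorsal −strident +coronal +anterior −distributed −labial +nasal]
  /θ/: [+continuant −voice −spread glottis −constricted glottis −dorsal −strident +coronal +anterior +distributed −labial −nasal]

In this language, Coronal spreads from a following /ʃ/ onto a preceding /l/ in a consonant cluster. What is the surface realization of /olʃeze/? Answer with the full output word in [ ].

Terminals under Coronal in this geometry: [strident], [coronal], [anterior], [distributed].
The target acquires /ʃ/'s values for everything under Coronal — [+strident], [+coronal], [−anterior], [+distributed] — while keeping its own [continuant], [voice], [spread glottis], ….
This feature bundle is that of [ʒ], so /olʃeze/ surfaces as [oʒʃeze].

[oʒʃeze]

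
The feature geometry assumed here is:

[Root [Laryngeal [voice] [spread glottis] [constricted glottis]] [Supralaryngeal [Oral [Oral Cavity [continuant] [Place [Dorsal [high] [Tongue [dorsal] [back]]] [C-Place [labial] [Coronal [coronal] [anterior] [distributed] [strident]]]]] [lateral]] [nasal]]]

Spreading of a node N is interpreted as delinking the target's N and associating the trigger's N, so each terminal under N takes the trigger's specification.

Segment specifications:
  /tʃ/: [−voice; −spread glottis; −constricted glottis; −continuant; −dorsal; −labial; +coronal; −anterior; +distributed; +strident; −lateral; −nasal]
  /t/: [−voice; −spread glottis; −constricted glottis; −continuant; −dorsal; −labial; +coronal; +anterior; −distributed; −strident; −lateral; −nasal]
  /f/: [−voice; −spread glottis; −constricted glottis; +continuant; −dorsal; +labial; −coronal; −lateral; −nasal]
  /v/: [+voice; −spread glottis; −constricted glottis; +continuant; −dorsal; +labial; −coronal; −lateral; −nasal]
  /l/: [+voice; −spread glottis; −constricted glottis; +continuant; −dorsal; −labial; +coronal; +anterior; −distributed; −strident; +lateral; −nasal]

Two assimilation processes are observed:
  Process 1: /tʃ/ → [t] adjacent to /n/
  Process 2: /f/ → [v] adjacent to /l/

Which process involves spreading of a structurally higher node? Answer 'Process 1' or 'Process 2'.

Process 2

In Process 1, [anterior], [distributed], [strident] change, so the minimal spreading node is Coronal at depth 6.
Process 2: the feature that changes is [voice]; the minimal node is [voice] (depth 2).
Depth 2 < depth 6; Process 2 involves the structurally higher constituent [voice].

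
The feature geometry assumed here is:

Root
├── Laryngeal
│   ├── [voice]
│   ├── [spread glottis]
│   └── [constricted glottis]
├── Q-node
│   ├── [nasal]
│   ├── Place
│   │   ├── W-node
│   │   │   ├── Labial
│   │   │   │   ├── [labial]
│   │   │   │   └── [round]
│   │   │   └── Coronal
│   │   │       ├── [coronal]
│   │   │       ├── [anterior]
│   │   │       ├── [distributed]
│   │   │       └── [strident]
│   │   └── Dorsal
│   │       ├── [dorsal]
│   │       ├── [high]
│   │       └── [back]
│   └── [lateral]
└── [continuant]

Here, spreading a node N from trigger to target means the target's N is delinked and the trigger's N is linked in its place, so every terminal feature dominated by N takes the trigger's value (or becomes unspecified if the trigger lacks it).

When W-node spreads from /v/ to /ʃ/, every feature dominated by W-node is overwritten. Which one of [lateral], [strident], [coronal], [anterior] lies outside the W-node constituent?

[lateral]

W-node dominates exactly [labial], [round], [coronal], [anterior], [distributed], [strident].
[strident], [anterior], [coronal] all lie under W-node, so they are overwritten when W-node spreads.
But [lateral] is a dependent of Q-node, outside W-node; it is therefore untouched by the spreading.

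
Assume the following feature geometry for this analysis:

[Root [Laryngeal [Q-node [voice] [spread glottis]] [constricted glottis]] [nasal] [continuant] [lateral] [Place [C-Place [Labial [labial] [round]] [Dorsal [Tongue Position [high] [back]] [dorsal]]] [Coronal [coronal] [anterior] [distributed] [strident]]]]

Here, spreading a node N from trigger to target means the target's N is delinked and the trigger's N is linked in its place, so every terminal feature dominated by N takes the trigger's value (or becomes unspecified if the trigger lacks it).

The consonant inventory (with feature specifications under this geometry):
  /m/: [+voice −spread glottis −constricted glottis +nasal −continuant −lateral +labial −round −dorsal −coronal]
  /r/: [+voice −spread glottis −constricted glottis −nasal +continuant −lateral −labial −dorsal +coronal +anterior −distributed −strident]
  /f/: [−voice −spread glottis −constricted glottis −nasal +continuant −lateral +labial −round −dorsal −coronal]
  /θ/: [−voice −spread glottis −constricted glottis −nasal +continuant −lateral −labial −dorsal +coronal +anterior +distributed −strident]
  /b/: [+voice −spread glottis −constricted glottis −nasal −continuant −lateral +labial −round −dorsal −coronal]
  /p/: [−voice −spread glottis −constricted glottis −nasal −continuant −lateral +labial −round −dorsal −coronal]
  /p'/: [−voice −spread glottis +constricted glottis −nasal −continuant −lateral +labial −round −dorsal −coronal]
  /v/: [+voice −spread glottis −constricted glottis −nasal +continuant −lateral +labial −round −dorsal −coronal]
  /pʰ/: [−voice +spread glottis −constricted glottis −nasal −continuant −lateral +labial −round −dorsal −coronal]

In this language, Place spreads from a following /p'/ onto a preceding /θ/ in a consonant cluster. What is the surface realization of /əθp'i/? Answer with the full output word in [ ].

[əfp'i]

The Place node dominates the terminals [labial], [round], [high], [back], [dorsal], [coronal], [anterior], [distributed], [strident].
The target acquires /p'/'s values for everything under Place — [+labial], [−round], [−dorsal], [−coronal] — while keeping its own [voice], [spread glottis], [constricted glottis], ….
The resulting bundle matches /f/ in the inventory; substituting it for /θ/ gives [əfp'i].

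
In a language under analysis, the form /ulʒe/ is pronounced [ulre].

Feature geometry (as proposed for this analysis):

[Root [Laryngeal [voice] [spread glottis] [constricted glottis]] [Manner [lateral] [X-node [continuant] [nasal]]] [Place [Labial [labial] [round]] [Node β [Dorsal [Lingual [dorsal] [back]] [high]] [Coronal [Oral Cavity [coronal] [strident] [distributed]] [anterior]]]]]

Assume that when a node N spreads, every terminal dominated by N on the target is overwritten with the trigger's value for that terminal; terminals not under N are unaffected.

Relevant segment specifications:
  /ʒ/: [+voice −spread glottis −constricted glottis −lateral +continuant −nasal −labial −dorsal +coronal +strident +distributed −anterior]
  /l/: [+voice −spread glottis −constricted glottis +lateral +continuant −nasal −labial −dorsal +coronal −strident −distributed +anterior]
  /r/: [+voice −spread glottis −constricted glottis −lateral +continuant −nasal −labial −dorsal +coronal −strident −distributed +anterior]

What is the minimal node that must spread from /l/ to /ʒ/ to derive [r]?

Coronal

The alternation /ʒ/ → [r] changes [anterior], [distributed], [strident] and nothing else.
The smallest constituent containing every changed terminal is Coronal — each of its daughters lacks at least one of the affected features.
Spreading Coronal from /l/ overwrites each of those terminals with /l/'s values, yielding exactly [r].
[lateral], a feature on which the two segments disagree outside Coronal, is unchanged — nothing dominating it spread, and Coronal is the minimal sufficient constituent.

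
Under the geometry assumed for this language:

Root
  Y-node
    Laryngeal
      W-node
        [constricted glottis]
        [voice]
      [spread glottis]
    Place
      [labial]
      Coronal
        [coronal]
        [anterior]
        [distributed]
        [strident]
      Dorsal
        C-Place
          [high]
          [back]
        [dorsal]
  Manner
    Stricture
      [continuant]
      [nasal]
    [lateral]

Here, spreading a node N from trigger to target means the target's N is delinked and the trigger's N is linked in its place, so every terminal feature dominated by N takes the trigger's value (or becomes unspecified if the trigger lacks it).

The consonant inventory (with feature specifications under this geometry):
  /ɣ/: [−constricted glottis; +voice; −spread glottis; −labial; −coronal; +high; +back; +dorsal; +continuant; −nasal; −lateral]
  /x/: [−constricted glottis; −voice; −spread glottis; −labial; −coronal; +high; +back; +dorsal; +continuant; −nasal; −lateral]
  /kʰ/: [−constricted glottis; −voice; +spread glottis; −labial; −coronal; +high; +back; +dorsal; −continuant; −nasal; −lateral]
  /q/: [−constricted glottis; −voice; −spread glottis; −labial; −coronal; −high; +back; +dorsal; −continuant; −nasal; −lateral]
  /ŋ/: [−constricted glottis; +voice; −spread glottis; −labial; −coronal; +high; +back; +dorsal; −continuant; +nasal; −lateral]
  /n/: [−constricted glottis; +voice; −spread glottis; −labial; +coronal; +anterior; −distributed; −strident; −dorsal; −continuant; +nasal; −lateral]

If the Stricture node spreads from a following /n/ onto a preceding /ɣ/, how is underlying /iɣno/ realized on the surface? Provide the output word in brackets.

Stricture immediately or transitively dominates [continuant], [nasal].
After delinking /ɣ/'s Stricture and linking /n/'s, the affected terminals become [−continuant], [+nasal]; [constricted glottis], [voice], [spread glottis], … (outside Stricture) are retained from /ɣ/.
The resulting bundle matches /ŋ/ in the inventory; substituting it for /ɣ/ gives [iŋno].

[iŋno]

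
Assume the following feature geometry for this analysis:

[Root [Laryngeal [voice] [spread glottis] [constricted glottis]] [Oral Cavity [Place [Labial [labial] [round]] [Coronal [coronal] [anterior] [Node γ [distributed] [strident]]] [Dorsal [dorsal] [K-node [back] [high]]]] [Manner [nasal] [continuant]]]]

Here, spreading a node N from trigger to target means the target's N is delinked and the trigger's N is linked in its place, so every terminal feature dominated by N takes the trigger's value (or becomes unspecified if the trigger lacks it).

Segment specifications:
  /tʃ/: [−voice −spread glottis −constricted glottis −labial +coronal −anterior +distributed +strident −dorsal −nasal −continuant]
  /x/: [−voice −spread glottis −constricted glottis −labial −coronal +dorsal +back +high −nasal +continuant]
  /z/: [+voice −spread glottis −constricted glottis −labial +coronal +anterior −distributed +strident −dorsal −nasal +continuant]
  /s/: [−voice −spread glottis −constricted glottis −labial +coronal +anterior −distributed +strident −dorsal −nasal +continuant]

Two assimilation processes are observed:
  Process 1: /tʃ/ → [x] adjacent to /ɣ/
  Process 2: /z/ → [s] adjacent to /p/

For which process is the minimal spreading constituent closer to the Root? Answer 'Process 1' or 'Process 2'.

Process 1: the features that change are [continuant], [coronal], [anterior], [distributed], [strident], [dorsal], [high], [back]; the minimal node is Oral Cavity (depth 1).
In Process 2, [voice] changes, so the minimal spreading node is [voice] at depth 2.
Oral Cavity is closer to Root than [voice], so Process 1 spreads the higher node.

Process 1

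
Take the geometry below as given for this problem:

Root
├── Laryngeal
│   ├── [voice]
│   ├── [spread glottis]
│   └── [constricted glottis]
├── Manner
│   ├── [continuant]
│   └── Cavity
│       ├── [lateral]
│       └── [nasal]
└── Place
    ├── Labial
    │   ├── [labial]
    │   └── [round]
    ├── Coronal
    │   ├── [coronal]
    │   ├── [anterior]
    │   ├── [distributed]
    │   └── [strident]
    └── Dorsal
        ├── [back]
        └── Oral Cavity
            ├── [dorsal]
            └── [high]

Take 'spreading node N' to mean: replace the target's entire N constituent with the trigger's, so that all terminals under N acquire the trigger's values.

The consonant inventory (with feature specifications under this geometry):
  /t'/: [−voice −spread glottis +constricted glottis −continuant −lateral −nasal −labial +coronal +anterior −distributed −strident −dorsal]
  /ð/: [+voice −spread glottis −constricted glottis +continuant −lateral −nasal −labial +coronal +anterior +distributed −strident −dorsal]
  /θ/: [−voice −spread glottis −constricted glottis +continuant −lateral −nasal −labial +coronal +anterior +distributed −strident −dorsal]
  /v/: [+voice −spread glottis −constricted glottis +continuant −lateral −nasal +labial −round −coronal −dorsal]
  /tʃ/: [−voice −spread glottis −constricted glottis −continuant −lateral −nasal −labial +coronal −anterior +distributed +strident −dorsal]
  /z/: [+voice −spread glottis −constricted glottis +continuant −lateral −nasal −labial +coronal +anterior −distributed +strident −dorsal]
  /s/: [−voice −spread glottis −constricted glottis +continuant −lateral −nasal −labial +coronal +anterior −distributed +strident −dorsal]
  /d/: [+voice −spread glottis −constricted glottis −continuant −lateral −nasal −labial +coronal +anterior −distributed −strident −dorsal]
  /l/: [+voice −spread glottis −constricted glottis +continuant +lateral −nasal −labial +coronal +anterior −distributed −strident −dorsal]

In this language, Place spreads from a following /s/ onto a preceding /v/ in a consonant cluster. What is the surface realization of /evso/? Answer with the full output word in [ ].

[ezso]

The Place node dominates the terminals [labial], [round], [coronal], [anterior], [distributed], [strident], [back], [dorsal], [high].
After delinking /v/'s Place and linking /s/'s, the affected terminals become [−labial], [+coronal], [+anterior], [−distributed], [+strident], [−dorsal]; [voice], [spread glottis], [constricted glottis], … (outside Place) are retained from /v/.
This feature bundle is that of [z], so /evso/ surfaces as [ezso].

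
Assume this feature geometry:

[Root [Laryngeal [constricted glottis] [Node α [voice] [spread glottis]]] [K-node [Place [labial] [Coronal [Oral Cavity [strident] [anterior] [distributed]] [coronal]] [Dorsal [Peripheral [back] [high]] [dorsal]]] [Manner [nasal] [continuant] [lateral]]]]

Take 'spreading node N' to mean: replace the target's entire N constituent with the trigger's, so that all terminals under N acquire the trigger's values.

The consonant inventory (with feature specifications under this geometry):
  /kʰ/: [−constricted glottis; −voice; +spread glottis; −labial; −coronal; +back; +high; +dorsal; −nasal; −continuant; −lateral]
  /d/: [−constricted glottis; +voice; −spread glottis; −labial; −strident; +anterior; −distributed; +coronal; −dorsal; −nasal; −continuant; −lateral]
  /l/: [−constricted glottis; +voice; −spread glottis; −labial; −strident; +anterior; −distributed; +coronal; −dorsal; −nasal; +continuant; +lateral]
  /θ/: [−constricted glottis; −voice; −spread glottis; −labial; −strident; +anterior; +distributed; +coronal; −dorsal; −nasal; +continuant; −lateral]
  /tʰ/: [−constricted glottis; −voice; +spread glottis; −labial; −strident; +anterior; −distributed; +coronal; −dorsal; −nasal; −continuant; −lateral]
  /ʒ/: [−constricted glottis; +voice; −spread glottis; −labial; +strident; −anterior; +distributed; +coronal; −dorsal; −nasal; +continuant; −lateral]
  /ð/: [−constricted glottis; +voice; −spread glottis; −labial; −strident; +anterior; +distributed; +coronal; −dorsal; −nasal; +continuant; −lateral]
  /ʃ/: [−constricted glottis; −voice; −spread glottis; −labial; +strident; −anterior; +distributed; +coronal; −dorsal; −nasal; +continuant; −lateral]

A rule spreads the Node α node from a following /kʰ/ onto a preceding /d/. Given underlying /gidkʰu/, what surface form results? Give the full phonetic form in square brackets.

Node α immediately or transitively dominates [voice], [spread glottis].
The target acquires /kʰ/'s values for everything under Node α — [−voice], [+spread glottis] — while keeping its own [constricted glottis], [labial], [strident], ….
The resulting bundle matches /tʰ/ in the inventory; substituting it for /d/ gives [gitʰkʰu].

[gitʰkʰu]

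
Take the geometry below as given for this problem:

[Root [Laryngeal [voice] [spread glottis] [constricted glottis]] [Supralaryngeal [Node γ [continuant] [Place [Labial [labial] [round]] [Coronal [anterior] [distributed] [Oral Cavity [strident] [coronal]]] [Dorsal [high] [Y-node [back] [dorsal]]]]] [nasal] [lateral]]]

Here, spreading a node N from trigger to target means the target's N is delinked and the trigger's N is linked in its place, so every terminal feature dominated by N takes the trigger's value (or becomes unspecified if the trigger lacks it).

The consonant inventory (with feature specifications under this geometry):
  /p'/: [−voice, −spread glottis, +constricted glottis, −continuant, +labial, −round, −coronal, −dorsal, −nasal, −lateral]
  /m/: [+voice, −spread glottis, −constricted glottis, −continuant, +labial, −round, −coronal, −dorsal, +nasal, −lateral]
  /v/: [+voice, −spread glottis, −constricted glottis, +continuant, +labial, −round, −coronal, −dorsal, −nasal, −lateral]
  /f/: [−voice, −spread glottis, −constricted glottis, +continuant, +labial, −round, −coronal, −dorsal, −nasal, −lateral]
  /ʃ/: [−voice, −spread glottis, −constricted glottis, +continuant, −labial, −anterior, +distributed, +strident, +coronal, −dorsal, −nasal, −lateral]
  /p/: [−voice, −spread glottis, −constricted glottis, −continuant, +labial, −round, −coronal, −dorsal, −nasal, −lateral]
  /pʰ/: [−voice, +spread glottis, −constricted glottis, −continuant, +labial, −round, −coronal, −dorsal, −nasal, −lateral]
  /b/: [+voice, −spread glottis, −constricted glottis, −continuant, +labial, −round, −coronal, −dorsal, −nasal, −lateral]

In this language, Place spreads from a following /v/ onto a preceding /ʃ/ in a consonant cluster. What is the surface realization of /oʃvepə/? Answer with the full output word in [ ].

[ofvepə]

Place immediately or transitively dominates [labial], [round], [anterior], [distributed], [strident], [coronal], [high], [back], [dorsal].
After delinking /ʃ/'s Place and linking /v/'s, the affected terminals become [+labial], [−round], [−coronal], [−dorsal]; [voice], [spread glottis], [constricted glottis], … (outside Place) are retained from /ʃ/.
The resulting bundle matches /f/ in the inventory; substituting it for /ʃ/ gives [ofvepə].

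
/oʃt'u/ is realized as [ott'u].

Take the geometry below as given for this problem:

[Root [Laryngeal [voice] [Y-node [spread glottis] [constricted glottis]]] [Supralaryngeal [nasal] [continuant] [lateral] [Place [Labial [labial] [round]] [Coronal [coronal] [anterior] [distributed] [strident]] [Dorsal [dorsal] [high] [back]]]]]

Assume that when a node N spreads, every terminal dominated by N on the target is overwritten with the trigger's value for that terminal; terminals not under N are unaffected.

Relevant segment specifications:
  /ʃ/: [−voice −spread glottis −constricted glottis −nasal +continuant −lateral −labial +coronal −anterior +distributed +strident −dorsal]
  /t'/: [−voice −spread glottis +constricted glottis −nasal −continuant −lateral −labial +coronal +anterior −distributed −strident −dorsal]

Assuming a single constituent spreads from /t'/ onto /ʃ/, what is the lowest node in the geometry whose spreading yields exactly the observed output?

Supralaryngeal

/ʃ/ and [t] differ in [continuant], [anterior], [distributed], [strident]; every other specified feature is identical.
These terminals are all dominated by Supralaryngeal, and no proper subconstituent of Supralaryngeal covers them all; Supralaryngeal is their lowest common ancestor.
If Supralaryngeal spreads, every terminal under it takes /t'/'s value, producing [t] as observed.
Had Root spread, [constricted glottis] would have taken /t'/'s value; it stays as in /ʃ/, confirming the spreading constituent is exactly Supralaryngeal.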